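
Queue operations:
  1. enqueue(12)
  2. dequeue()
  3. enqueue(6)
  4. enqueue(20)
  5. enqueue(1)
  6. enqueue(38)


enqueue(12) -> [12]
dequeue()->12, []
enqueue(6) -> [6]
enqueue(20) -> [6, 20]
enqueue(1) -> [6, 20, 1]
enqueue(38) -> [6, 20, 1, 38]

Final queue: [6, 20, 1, 38]


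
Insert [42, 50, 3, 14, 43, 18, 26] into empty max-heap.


Insert 42: [42]
Insert 50: [50, 42]
Insert 3: [50, 42, 3]
Insert 14: [50, 42, 3, 14]
Insert 43: [50, 43, 3, 14, 42]
Insert 18: [50, 43, 18, 14, 42, 3]
Insert 26: [50, 43, 26, 14, 42, 3, 18]

Final heap: [50, 43, 26, 14, 42, 3, 18]


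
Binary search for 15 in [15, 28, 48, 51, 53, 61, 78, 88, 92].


Step 1: lo=0, hi=8, mid=4, val=53
Step 2: lo=0, hi=3, mid=1, val=28
Step 3: lo=0, hi=0, mid=0, val=15

Found at index 0


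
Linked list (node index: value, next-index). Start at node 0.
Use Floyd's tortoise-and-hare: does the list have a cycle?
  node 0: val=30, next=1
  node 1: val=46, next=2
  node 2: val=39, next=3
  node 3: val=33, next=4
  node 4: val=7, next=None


Floyd's tortoise (slow, +1) and hare (fast, +2):
  init: slow=0, fast=0
  step 1: slow=1, fast=2
  step 2: slow=2, fast=4
  step 3: fast -> None, no cycle

Cycle: no


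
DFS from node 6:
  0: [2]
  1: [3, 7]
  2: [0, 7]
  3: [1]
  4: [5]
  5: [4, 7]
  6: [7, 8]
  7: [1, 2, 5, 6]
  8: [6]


Visit 6, push [8, 7]
Visit 7, push [5, 2, 1]
Visit 1, push [3]
Visit 3, push []
Visit 2, push [0]
Visit 0, push []
Visit 5, push [4]
Visit 4, push []
Visit 8, push []

DFS order: [6, 7, 1, 3, 2, 0, 5, 4, 8]


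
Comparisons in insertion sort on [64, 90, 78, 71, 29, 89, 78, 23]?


Algorithm: insertion sort
Input: [64, 90, 78, 71, 29, 89, 78, 23]
Sorted: [23, 29, 64, 71, 78, 78, 89, 90]

22


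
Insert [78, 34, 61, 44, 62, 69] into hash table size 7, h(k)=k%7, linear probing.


Insert 78: h=1 -> slot 1
Insert 34: h=6 -> slot 6
Insert 61: h=5 -> slot 5
Insert 44: h=2 -> slot 2
Insert 62: h=6, 1 probes -> slot 0
Insert 69: h=6, 4 probes -> slot 3

Table: [62, 78, 44, 69, None, 61, 34]


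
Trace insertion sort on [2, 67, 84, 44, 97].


Initial: [2, 67, 84, 44, 97]
Insert 67: [2, 67, 84, 44, 97]
Insert 84: [2, 67, 84, 44, 97]
Insert 44: [2, 44, 67, 84, 97]
Insert 97: [2, 44, 67, 84, 97]

Sorted: [2, 44, 67, 84, 97]


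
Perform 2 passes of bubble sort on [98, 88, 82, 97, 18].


Initial: [98, 88, 82, 97, 18]
Pass 1: [88, 82, 97, 18, 98] (4 swaps)
Pass 2: [82, 88, 18, 97, 98] (2 swaps)

After 2 passes: [82, 88, 18, 97, 98]


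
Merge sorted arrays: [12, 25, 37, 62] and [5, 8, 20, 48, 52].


Take 5 from B
Take 8 from B
Take 12 from A
Take 20 from B
Take 25 from A
Take 37 from A
Take 48 from B
Take 52 from B

Merged: [5, 8, 12, 20, 25, 37, 48, 52, 62]


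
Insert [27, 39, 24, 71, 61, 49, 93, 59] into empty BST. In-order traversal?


Insert 27: root
Insert 39: R from 27
Insert 24: L from 27
Insert 71: R from 27 -> R from 39
Insert 61: R from 27 -> R from 39 -> L from 71
Insert 49: R from 27 -> R from 39 -> L from 71 -> L from 61
Insert 93: R from 27 -> R from 39 -> R from 71
Insert 59: R from 27 -> R from 39 -> L from 71 -> L from 61 -> R from 49

In-order: [24, 27, 39, 49, 59, 61, 71, 93]


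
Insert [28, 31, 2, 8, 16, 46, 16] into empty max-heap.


Insert 28: [28]
Insert 31: [31, 28]
Insert 2: [31, 28, 2]
Insert 8: [31, 28, 2, 8]
Insert 16: [31, 28, 2, 8, 16]
Insert 46: [46, 28, 31, 8, 16, 2]
Insert 16: [46, 28, 31, 8, 16, 2, 16]

Final heap: [46, 28, 31, 8, 16, 2, 16]


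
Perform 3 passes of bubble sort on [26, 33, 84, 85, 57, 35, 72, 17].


Initial: [26, 33, 84, 85, 57, 35, 72, 17]
Pass 1: [26, 33, 84, 57, 35, 72, 17, 85] (4 swaps)
Pass 2: [26, 33, 57, 35, 72, 17, 84, 85] (4 swaps)
Pass 3: [26, 33, 35, 57, 17, 72, 84, 85] (2 swaps)

After 3 passes: [26, 33, 35, 57, 17, 72, 84, 85]


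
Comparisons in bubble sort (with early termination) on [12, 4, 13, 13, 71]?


Algorithm: bubble sort (with early termination)
Input: [12, 4, 13, 13, 71]
Sorted: [4, 12, 13, 13, 71]

7


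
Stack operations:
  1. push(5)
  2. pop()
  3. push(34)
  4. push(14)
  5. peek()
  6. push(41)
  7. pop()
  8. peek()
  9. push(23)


push(5) -> [5]
pop()->5, []
push(34) -> [34]
push(14) -> [34, 14]
peek()->14
push(41) -> [34, 14, 41]
pop()->41, [34, 14]
peek()->14
push(23) -> [34, 14, 23]

Final stack: [34, 14, 23]


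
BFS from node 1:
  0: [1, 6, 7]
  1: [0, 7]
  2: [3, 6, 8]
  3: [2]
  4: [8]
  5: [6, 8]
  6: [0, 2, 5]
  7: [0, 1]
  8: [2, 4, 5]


Visit 1, enqueue [0, 7]
Visit 0, enqueue [6]
Visit 7, enqueue []
Visit 6, enqueue [2, 5]
Visit 2, enqueue [3, 8]
Visit 5, enqueue []
Visit 3, enqueue []
Visit 8, enqueue [4]
Visit 4, enqueue []

BFS order: [1, 0, 7, 6, 2, 5, 3, 8, 4]


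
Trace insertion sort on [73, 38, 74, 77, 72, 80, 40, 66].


Initial: [73, 38, 74, 77, 72, 80, 40, 66]
Insert 38: [38, 73, 74, 77, 72, 80, 40, 66]
Insert 74: [38, 73, 74, 77, 72, 80, 40, 66]
Insert 77: [38, 73, 74, 77, 72, 80, 40, 66]
Insert 72: [38, 72, 73, 74, 77, 80, 40, 66]
Insert 80: [38, 72, 73, 74, 77, 80, 40, 66]
Insert 40: [38, 40, 72, 73, 74, 77, 80, 66]
Insert 66: [38, 40, 66, 72, 73, 74, 77, 80]

Sorted: [38, 40, 66, 72, 73, 74, 77, 80]


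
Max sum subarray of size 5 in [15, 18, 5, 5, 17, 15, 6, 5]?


[0:5]: 60
[1:6]: 60
[2:7]: 48
[3:8]: 48

Max: 60 at [0:5]


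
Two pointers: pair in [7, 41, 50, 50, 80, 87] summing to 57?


lo=0(7)+hi=5(87)=94
lo=0(7)+hi=4(80)=87
lo=0(7)+hi=3(50)=57

Yes: 7+50=57


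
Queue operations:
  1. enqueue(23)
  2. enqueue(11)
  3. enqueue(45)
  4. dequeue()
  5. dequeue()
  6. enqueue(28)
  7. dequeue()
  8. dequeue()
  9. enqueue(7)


enqueue(23) -> [23]
enqueue(11) -> [23, 11]
enqueue(45) -> [23, 11, 45]
dequeue()->23, [11, 45]
dequeue()->11, [45]
enqueue(28) -> [45, 28]
dequeue()->45, [28]
dequeue()->28, []
enqueue(7) -> [7]

Final queue: [7]


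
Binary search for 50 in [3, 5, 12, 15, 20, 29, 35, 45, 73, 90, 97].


Step 1: lo=0, hi=10, mid=5, val=29
Step 2: lo=6, hi=10, mid=8, val=73
Step 3: lo=6, hi=7, mid=6, val=35
Step 4: lo=7, hi=7, mid=7, val=45

Not found


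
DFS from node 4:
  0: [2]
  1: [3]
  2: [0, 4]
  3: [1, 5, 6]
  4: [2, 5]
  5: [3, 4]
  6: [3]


Visit 4, push [5, 2]
Visit 2, push [0]
Visit 0, push []
Visit 5, push [3]
Visit 3, push [6, 1]
Visit 1, push []
Visit 6, push []

DFS order: [4, 2, 0, 5, 3, 1, 6]


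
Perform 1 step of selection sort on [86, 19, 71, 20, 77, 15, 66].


Initial: [86, 19, 71, 20, 77, 15, 66]
Step 1: min=15 at 5
  Swap: [15, 19, 71, 20, 77, 86, 66]

After 1 step: [15, 19, 71, 20, 77, 86, 66]


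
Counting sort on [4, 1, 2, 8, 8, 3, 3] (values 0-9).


Input: [4, 1, 2, 8, 8, 3, 3]
Counts: [0, 1, 1, 2, 1, 0, 0, 0, 2, 0]

Sorted: [1, 2, 3, 3, 4, 8, 8]


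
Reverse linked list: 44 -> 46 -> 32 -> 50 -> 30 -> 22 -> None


Step 1: curr=44, set curr.next=prev(None) | reversed so far: 44
Step 2: curr=46, set curr.next=prev(44) | reversed so far: 46 -> 44
Step 3: curr=32, set curr.next=prev(46) | reversed so far: 32 -> 46 -> 44
Step 4: curr=50, set curr.next=prev(32) | reversed so far: 50 -> 32 -> 46 -> 44
Step 5: curr=30, set curr.next=prev(50) | reversed so far: 30 -> 50 -> 32 -> 46 -> 44
Step 6: curr=22, set curr.next=prev(30) | reversed so far: 22 -> 30 -> 50 -> 32 -> 46 -> 44

22 -> 30 -> 50 -> 32 -> 46 -> 44 -> None


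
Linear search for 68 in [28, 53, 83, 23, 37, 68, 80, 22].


i=0: 28!=68
i=1: 53!=68
i=2: 83!=68
i=3: 23!=68
i=4: 37!=68
i=5: 68==68 found!

Found at 5, 6 comps


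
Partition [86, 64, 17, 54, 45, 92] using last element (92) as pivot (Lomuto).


Pivot: 92
  86 <= 92: advance i (no swap)
  64 <= 92: advance i (no swap)
  17 <= 92: advance i (no swap)
  54 <= 92: advance i (no swap)
  45 <= 92: advance i (no swap)
Place pivot at 5: [86, 64, 17, 54, 45, 92]

Partitioned: [86, 64, 17, 54, 45, 92]


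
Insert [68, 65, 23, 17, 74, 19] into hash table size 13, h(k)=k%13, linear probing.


Insert 68: h=3 -> slot 3
Insert 65: h=0 -> slot 0
Insert 23: h=10 -> slot 10
Insert 17: h=4 -> slot 4
Insert 74: h=9 -> slot 9
Insert 19: h=6 -> slot 6

Table: [65, None, None, 68, 17, None, 19, None, None, 74, 23, None, None]


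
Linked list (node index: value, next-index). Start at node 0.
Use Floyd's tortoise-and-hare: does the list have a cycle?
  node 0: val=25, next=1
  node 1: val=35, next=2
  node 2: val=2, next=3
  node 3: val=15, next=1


Floyd's tortoise (slow, +1) and hare (fast, +2):
  init: slow=0, fast=0
  step 1: slow=1, fast=2
  step 2: slow=2, fast=1
  step 3: slow=3, fast=3
  slow == fast at node 3: cycle detected

Cycle: yes


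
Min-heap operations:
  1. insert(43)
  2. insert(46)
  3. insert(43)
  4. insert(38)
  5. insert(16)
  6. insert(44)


insert(43) -> [43]
insert(46) -> [43, 46]
insert(43) -> [43, 46, 43]
insert(38) -> [38, 43, 43, 46]
insert(16) -> [16, 38, 43, 46, 43]
insert(44) -> [16, 38, 43, 46, 43, 44]

Final heap: [16, 38, 43, 46, 43, 44]


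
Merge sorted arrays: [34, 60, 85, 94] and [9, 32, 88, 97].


Take 9 from B
Take 32 from B
Take 34 from A
Take 60 from A
Take 85 from A
Take 88 from B
Take 94 from A

Merged: [9, 32, 34, 60, 85, 88, 94, 97]


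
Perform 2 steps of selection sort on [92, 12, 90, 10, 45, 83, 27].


Initial: [92, 12, 90, 10, 45, 83, 27]
Step 1: min=10 at 3
  Swap: [10, 12, 90, 92, 45, 83, 27]
Step 2: min=12 at 1
  Swap: [10, 12, 90, 92, 45, 83, 27]

After 2 steps: [10, 12, 90, 92, 45, 83, 27]


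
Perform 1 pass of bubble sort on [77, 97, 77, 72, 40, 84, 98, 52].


Initial: [77, 97, 77, 72, 40, 84, 98, 52]
Pass 1: [77, 77, 72, 40, 84, 97, 52, 98] (5 swaps)

After 1 pass: [77, 77, 72, 40, 84, 97, 52, 98]


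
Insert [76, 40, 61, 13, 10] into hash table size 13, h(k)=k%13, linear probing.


Insert 76: h=11 -> slot 11
Insert 40: h=1 -> slot 1
Insert 61: h=9 -> slot 9
Insert 13: h=0 -> slot 0
Insert 10: h=10 -> slot 10

Table: [13, 40, None, None, None, None, None, None, None, 61, 10, 76, None]


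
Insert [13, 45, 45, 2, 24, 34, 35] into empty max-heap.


Insert 13: [13]
Insert 45: [45, 13]
Insert 45: [45, 13, 45]
Insert 2: [45, 13, 45, 2]
Insert 24: [45, 24, 45, 2, 13]
Insert 34: [45, 24, 45, 2, 13, 34]
Insert 35: [45, 24, 45, 2, 13, 34, 35]

Final heap: [45, 24, 45, 2, 13, 34, 35]


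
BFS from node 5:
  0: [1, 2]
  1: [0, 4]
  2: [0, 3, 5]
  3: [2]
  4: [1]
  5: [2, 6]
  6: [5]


Visit 5, enqueue [2, 6]
Visit 2, enqueue [0, 3]
Visit 6, enqueue []
Visit 0, enqueue [1]
Visit 3, enqueue []
Visit 1, enqueue [4]
Visit 4, enqueue []

BFS order: [5, 2, 6, 0, 3, 1, 4]


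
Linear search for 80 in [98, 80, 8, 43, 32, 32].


i=0: 98!=80
i=1: 80==80 found!

Found at 1, 2 comps


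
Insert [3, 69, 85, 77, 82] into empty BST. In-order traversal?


Insert 3: root
Insert 69: R from 3
Insert 85: R from 3 -> R from 69
Insert 77: R from 3 -> R from 69 -> L from 85
Insert 82: R from 3 -> R from 69 -> L from 85 -> R from 77

In-order: [3, 69, 77, 82, 85]


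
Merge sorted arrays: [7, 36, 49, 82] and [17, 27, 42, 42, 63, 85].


Take 7 from A
Take 17 from B
Take 27 from B
Take 36 from A
Take 42 from B
Take 42 from B
Take 49 from A
Take 63 from B
Take 82 from A

Merged: [7, 17, 27, 36, 42, 42, 49, 63, 82, 85]


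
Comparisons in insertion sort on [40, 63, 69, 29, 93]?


Algorithm: insertion sort
Input: [40, 63, 69, 29, 93]
Sorted: [29, 40, 63, 69, 93]

6


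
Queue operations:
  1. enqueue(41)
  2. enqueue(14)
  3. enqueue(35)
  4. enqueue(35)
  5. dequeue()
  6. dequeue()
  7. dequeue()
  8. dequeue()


enqueue(41) -> [41]
enqueue(14) -> [41, 14]
enqueue(35) -> [41, 14, 35]
enqueue(35) -> [41, 14, 35, 35]
dequeue()->41, [14, 35, 35]
dequeue()->14, [35, 35]
dequeue()->35, [35]
dequeue()->35, []

Final queue: []


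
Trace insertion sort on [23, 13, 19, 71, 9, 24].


Initial: [23, 13, 19, 71, 9, 24]
Insert 13: [13, 23, 19, 71, 9, 24]
Insert 19: [13, 19, 23, 71, 9, 24]
Insert 71: [13, 19, 23, 71, 9, 24]
Insert 9: [9, 13, 19, 23, 71, 24]
Insert 24: [9, 13, 19, 23, 24, 71]

Sorted: [9, 13, 19, 23, 24, 71]


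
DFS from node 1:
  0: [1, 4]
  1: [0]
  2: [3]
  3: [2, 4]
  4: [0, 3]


Visit 1, push [0]
Visit 0, push [4]
Visit 4, push [3]
Visit 3, push [2]
Visit 2, push []

DFS order: [1, 0, 4, 3, 2]


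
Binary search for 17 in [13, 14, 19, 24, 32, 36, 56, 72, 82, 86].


Step 1: lo=0, hi=9, mid=4, val=32
Step 2: lo=0, hi=3, mid=1, val=14
Step 3: lo=2, hi=3, mid=2, val=19

Not found


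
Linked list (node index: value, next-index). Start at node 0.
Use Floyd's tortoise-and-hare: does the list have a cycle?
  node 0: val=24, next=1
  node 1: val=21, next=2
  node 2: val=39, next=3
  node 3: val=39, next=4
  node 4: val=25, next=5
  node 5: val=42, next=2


Floyd's tortoise (slow, +1) and hare (fast, +2):
  init: slow=0, fast=0
  step 1: slow=1, fast=2
  step 2: slow=2, fast=4
  step 3: slow=3, fast=2
  step 4: slow=4, fast=4
  slow == fast at node 4: cycle detected

Cycle: yes


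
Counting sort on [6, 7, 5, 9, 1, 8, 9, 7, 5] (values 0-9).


Input: [6, 7, 5, 9, 1, 8, 9, 7, 5]
Counts: [0, 1, 0, 0, 0, 2, 1, 2, 1, 2]

Sorted: [1, 5, 5, 6, 7, 7, 8, 9, 9]


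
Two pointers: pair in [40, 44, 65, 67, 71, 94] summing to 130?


lo=0(40)+hi=5(94)=134
lo=0(40)+hi=4(71)=111
lo=1(44)+hi=4(71)=115
lo=2(65)+hi=4(71)=136
lo=2(65)+hi=3(67)=132

No pair found


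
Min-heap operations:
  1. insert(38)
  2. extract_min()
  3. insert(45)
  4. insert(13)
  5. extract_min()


insert(38) -> [38]
extract_min()->38, []
insert(45) -> [45]
insert(13) -> [13, 45]
extract_min()->13, [45]

Final heap: [45]


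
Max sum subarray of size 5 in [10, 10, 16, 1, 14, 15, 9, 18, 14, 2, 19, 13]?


[0:5]: 51
[1:6]: 56
[2:7]: 55
[3:8]: 57
[4:9]: 70
[5:10]: 58
[6:11]: 62
[7:12]: 66

Max: 70 at [4:9]


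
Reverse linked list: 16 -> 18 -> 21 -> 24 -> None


Step 1: curr=16, set curr.next=prev(None) | reversed so far: 16
Step 2: curr=18, set curr.next=prev(16) | reversed so far: 18 -> 16
Step 3: curr=21, set curr.next=prev(18) | reversed so far: 21 -> 18 -> 16
Step 4: curr=24, set curr.next=prev(21) | reversed so far: 24 -> 21 -> 18 -> 16

24 -> 21 -> 18 -> 16 -> None


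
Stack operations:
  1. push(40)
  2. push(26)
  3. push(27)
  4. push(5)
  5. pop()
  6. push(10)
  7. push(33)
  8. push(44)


push(40) -> [40]
push(26) -> [40, 26]
push(27) -> [40, 26, 27]
push(5) -> [40, 26, 27, 5]
pop()->5, [40, 26, 27]
push(10) -> [40, 26, 27, 10]
push(33) -> [40, 26, 27, 10, 33]
push(44) -> [40, 26, 27, 10, 33, 44]

Final stack: [40, 26, 27, 10, 33, 44]


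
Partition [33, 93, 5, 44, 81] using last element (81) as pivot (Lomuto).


Pivot: 81
  33 <= 81: advance i (no swap)
  5 <= 81: swap -> [33, 5, 93, 44, 81]
  44 <= 81: swap -> [33, 5, 44, 93, 81]
Place pivot at 3: [33, 5, 44, 81, 93]

Partitioned: [33, 5, 44, 81, 93]


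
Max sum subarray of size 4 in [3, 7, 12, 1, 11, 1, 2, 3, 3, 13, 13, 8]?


[0:4]: 23
[1:5]: 31
[2:6]: 25
[3:7]: 15
[4:8]: 17
[5:9]: 9
[6:10]: 21
[7:11]: 32
[8:12]: 37

Max: 37 at [8:12]


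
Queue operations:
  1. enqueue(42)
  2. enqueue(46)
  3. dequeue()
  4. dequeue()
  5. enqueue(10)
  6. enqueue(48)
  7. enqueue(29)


enqueue(42) -> [42]
enqueue(46) -> [42, 46]
dequeue()->42, [46]
dequeue()->46, []
enqueue(10) -> [10]
enqueue(48) -> [10, 48]
enqueue(29) -> [10, 48, 29]

Final queue: [10, 48, 29]


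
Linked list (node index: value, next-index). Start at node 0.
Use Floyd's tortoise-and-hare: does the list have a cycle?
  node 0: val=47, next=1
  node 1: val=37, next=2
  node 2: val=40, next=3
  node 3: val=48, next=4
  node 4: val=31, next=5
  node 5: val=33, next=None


Floyd's tortoise (slow, +1) and hare (fast, +2):
  init: slow=0, fast=0
  step 1: slow=1, fast=2
  step 2: slow=2, fast=4
  step 3: fast 4->5->None, no cycle

Cycle: no


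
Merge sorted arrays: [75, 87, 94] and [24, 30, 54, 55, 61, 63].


Take 24 from B
Take 30 from B
Take 54 from B
Take 55 from B
Take 61 from B
Take 63 from B

Merged: [24, 30, 54, 55, 61, 63, 75, 87, 94]


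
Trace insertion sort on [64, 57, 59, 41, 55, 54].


Initial: [64, 57, 59, 41, 55, 54]
Insert 57: [57, 64, 59, 41, 55, 54]
Insert 59: [57, 59, 64, 41, 55, 54]
Insert 41: [41, 57, 59, 64, 55, 54]
Insert 55: [41, 55, 57, 59, 64, 54]
Insert 54: [41, 54, 55, 57, 59, 64]

Sorted: [41, 54, 55, 57, 59, 64]


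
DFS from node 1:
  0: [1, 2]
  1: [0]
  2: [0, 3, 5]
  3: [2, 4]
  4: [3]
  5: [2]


Visit 1, push [0]
Visit 0, push [2]
Visit 2, push [5, 3]
Visit 3, push [4]
Visit 4, push []
Visit 5, push []

DFS order: [1, 0, 2, 3, 4, 5]


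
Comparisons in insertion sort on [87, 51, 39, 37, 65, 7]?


Algorithm: insertion sort
Input: [87, 51, 39, 37, 65, 7]
Sorted: [7, 37, 39, 51, 65, 87]

13


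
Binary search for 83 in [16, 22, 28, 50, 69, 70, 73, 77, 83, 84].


Step 1: lo=0, hi=9, mid=4, val=69
Step 2: lo=5, hi=9, mid=7, val=77
Step 3: lo=8, hi=9, mid=8, val=83

Found at index 8


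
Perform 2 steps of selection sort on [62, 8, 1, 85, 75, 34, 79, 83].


Initial: [62, 8, 1, 85, 75, 34, 79, 83]
Step 1: min=1 at 2
  Swap: [1, 8, 62, 85, 75, 34, 79, 83]
Step 2: min=8 at 1
  Swap: [1, 8, 62, 85, 75, 34, 79, 83]

After 2 steps: [1, 8, 62, 85, 75, 34, 79, 83]


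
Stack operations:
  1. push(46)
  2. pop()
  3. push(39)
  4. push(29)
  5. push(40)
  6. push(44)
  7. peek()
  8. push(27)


push(46) -> [46]
pop()->46, []
push(39) -> [39]
push(29) -> [39, 29]
push(40) -> [39, 29, 40]
push(44) -> [39, 29, 40, 44]
peek()->44
push(27) -> [39, 29, 40, 44, 27]

Final stack: [39, 29, 40, 44, 27]


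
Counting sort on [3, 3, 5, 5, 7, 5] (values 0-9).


Input: [3, 3, 5, 5, 7, 5]
Counts: [0, 0, 0, 2, 0, 3, 0, 1, 0, 0]

Sorted: [3, 3, 5, 5, 5, 7]


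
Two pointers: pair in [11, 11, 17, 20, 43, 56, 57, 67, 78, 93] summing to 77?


lo=0(11)+hi=9(93)=104
lo=0(11)+hi=8(78)=89
lo=0(11)+hi=7(67)=78
lo=0(11)+hi=6(57)=68
lo=1(11)+hi=6(57)=68
lo=2(17)+hi=6(57)=74
lo=3(20)+hi=6(57)=77

Yes: 20+57=77


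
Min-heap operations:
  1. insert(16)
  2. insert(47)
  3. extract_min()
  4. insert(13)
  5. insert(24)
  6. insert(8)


insert(16) -> [16]
insert(47) -> [16, 47]
extract_min()->16, [47]
insert(13) -> [13, 47]
insert(24) -> [13, 47, 24]
insert(8) -> [8, 13, 24, 47]

Final heap: [8, 13, 24, 47]


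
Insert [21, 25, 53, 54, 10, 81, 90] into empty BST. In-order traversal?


Insert 21: root
Insert 25: R from 21
Insert 53: R from 21 -> R from 25
Insert 54: R from 21 -> R from 25 -> R from 53
Insert 10: L from 21
Insert 81: R from 21 -> R from 25 -> R from 53 -> R from 54
Insert 90: R from 21 -> R from 25 -> R from 53 -> R from 54 -> R from 81

In-order: [10, 21, 25, 53, 54, 81, 90]


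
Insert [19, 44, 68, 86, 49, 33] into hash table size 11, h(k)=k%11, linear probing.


Insert 19: h=8 -> slot 8
Insert 44: h=0 -> slot 0
Insert 68: h=2 -> slot 2
Insert 86: h=9 -> slot 9
Insert 49: h=5 -> slot 5
Insert 33: h=0, 1 probes -> slot 1

Table: [44, 33, 68, None, None, 49, None, None, 19, 86, None]


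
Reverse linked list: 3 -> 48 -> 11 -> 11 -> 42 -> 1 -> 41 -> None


Step 1: curr=3, set curr.next=prev(None) | reversed so far: 3
Step 2: curr=48, set curr.next=prev(3) | reversed so far: 48 -> 3
Step 3: curr=11, set curr.next=prev(48) | reversed so far: 11 -> 48 -> 3
Step 4: curr=11, set curr.next=prev(11) | reversed so far: 11 -> 11 -> 48 -> 3
Step 5: curr=42, set curr.next=prev(11) | reversed so far: 42 -> 11 -> 11 -> 48 -> 3
Step 6: curr=1, set curr.next=prev(42) | reversed so far: 1 -> 42 -> 11 -> 11 -> 48 -> 3
Step 7: curr=41, set curr.next=prev(1) | reversed so far: 41 -> 1 -> 42 -> 11 -> 11 -> 48 -> 3

41 -> 1 -> 42 -> 11 -> 11 -> 48 -> 3 -> None


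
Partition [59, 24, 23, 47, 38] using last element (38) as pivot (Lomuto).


Pivot: 38
  24 <= 38: swap -> [24, 59, 23, 47, 38]
  23 <= 38: swap -> [24, 23, 59, 47, 38]
Place pivot at 2: [24, 23, 38, 47, 59]

Partitioned: [24, 23, 38, 47, 59]


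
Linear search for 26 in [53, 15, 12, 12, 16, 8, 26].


i=0: 53!=26
i=1: 15!=26
i=2: 12!=26
i=3: 12!=26
i=4: 16!=26
i=5: 8!=26
i=6: 26==26 found!

Found at 6, 7 comps


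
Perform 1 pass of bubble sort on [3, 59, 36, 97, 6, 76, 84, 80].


Initial: [3, 59, 36, 97, 6, 76, 84, 80]
Pass 1: [3, 36, 59, 6, 76, 84, 80, 97] (5 swaps)

After 1 pass: [3, 36, 59, 6, 76, 84, 80, 97]


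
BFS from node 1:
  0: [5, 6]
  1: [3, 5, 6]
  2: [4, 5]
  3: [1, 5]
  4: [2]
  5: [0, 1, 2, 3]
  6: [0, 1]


Visit 1, enqueue [3, 5, 6]
Visit 3, enqueue []
Visit 5, enqueue [0, 2]
Visit 6, enqueue []
Visit 0, enqueue []
Visit 2, enqueue [4]
Visit 4, enqueue []

BFS order: [1, 3, 5, 6, 0, 2, 4]


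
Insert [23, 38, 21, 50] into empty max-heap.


Insert 23: [23]
Insert 38: [38, 23]
Insert 21: [38, 23, 21]
Insert 50: [50, 38, 21, 23]

Final heap: [50, 38, 21, 23]


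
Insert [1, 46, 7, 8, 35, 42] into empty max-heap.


Insert 1: [1]
Insert 46: [46, 1]
Insert 7: [46, 1, 7]
Insert 8: [46, 8, 7, 1]
Insert 35: [46, 35, 7, 1, 8]
Insert 42: [46, 35, 42, 1, 8, 7]

Final heap: [46, 35, 42, 1, 8, 7]


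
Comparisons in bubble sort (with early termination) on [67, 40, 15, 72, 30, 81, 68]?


Algorithm: bubble sort (with early termination)
Input: [67, 40, 15, 72, 30, 81, 68]
Sorted: [15, 30, 40, 67, 68, 72, 81]

18


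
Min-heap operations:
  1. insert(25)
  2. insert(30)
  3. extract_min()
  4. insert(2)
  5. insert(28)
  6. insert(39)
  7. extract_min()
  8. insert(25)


insert(25) -> [25]
insert(30) -> [25, 30]
extract_min()->25, [30]
insert(2) -> [2, 30]
insert(28) -> [2, 30, 28]
insert(39) -> [2, 30, 28, 39]
extract_min()->2, [28, 30, 39]
insert(25) -> [25, 28, 39, 30]

Final heap: [25, 28, 39, 30]


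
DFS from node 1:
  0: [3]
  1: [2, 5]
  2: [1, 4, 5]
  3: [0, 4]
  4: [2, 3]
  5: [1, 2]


Visit 1, push [5, 2]
Visit 2, push [5, 4]
Visit 4, push [3]
Visit 3, push [0]
Visit 0, push []
Visit 5, push []

DFS order: [1, 2, 4, 3, 0, 5]


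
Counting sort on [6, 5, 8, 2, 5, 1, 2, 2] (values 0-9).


Input: [6, 5, 8, 2, 5, 1, 2, 2]
Counts: [0, 1, 3, 0, 0, 2, 1, 0, 1, 0]

Sorted: [1, 2, 2, 2, 5, 5, 6, 8]


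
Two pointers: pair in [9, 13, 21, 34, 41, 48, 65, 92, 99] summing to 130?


lo=0(9)+hi=8(99)=108
lo=1(13)+hi=8(99)=112
lo=2(21)+hi=8(99)=120
lo=3(34)+hi=8(99)=133
lo=3(34)+hi=7(92)=126
lo=4(41)+hi=7(92)=133
lo=4(41)+hi=6(65)=106
lo=5(48)+hi=6(65)=113

No pair found


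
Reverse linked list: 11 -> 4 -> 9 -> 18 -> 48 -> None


Step 1: curr=11, set curr.next=prev(None) | reversed so far: 11
Step 2: curr=4, set curr.next=prev(11) | reversed so far: 4 -> 11
Step 3: curr=9, set curr.next=prev(4) | reversed so far: 9 -> 4 -> 11
Step 4: curr=18, set curr.next=prev(9) | reversed so far: 18 -> 9 -> 4 -> 11
Step 5: curr=48, set curr.next=prev(18) | reversed so far: 48 -> 18 -> 9 -> 4 -> 11

48 -> 18 -> 9 -> 4 -> 11 -> None


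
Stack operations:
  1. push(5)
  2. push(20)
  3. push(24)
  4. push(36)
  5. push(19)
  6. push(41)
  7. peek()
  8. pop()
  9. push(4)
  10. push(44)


push(5) -> [5]
push(20) -> [5, 20]
push(24) -> [5, 20, 24]
push(36) -> [5, 20, 24, 36]
push(19) -> [5, 20, 24, 36, 19]
push(41) -> [5, 20, 24, 36, 19, 41]
peek()->41
pop()->41, [5, 20, 24, 36, 19]
push(4) -> [5, 20, 24, 36, 19, 4]
push(44) -> [5, 20, 24, 36, 19, 4, 44]

Final stack: [5, 20, 24, 36, 19, 4, 44]


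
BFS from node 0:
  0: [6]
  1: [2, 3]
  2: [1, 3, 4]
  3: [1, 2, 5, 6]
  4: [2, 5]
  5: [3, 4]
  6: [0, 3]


Visit 0, enqueue [6]
Visit 6, enqueue [3]
Visit 3, enqueue [1, 2, 5]
Visit 1, enqueue []
Visit 2, enqueue [4]
Visit 5, enqueue []
Visit 4, enqueue []

BFS order: [0, 6, 3, 1, 2, 5, 4]


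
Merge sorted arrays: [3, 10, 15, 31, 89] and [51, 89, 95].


Take 3 from A
Take 10 from A
Take 15 from A
Take 31 from A
Take 51 from B
Take 89 from A

Merged: [3, 10, 15, 31, 51, 89, 89, 95]


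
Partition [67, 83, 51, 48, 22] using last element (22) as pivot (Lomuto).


Pivot: 22
Place pivot at 0: [22, 83, 51, 48, 67]

Partitioned: [22, 83, 51, 48, 67]


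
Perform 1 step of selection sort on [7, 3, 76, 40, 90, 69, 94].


Initial: [7, 3, 76, 40, 90, 69, 94]
Step 1: min=3 at 1
  Swap: [3, 7, 76, 40, 90, 69, 94]

After 1 step: [3, 7, 76, 40, 90, 69, 94]


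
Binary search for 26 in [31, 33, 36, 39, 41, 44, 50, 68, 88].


Step 1: lo=0, hi=8, mid=4, val=41
Step 2: lo=0, hi=3, mid=1, val=33
Step 3: lo=0, hi=0, mid=0, val=31

Not found


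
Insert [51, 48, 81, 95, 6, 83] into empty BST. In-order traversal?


Insert 51: root
Insert 48: L from 51
Insert 81: R from 51
Insert 95: R from 51 -> R from 81
Insert 6: L from 51 -> L from 48
Insert 83: R from 51 -> R from 81 -> L from 95

In-order: [6, 48, 51, 81, 83, 95]


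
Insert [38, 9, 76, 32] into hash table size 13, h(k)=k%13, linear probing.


Insert 38: h=12 -> slot 12
Insert 9: h=9 -> slot 9
Insert 76: h=11 -> slot 11
Insert 32: h=6 -> slot 6

Table: [None, None, None, None, None, None, 32, None, None, 9, None, 76, 38]


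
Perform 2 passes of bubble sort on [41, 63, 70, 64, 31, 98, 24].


Initial: [41, 63, 70, 64, 31, 98, 24]
Pass 1: [41, 63, 64, 31, 70, 24, 98] (3 swaps)
Pass 2: [41, 63, 31, 64, 24, 70, 98] (2 swaps)

After 2 passes: [41, 63, 31, 64, 24, 70, 98]


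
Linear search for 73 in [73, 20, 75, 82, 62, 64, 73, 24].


i=0: 73==73 found!

Found at 0, 1 comps


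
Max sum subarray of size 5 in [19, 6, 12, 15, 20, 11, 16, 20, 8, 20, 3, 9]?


[0:5]: 72
[1:6]: 64
[2:7]: 74
[3:8]: 82
[4:9]: 75
[5:10]: 75
[6:11]: 67
[7:12]: 60

Max: 82 at [3:8]


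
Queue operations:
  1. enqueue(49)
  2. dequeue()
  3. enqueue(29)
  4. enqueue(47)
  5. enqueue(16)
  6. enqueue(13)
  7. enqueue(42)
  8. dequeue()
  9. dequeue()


enqueue(49) -> [49]
dequeue()->49, []
enqueue(29) -> [29]
enqueue(47) -> [29, 47]
enqueue(16) -> [29, 47, 16]
enqueue(13) -> [29, 47, 16, 13]
enqueue(42) -> [29, 47, 16, 13, 42]
dequeue()->29, [47, 16, 13, 42]
dequeue()->47, [16, 13, 42]

Final queue: [16, 13, 42]


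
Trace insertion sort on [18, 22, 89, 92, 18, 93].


Initial: [18, 22, 89, 92, 18, 93]
Insert 22: [18, 22, 89, 92, 18, 93]
Insert 89: [18, 22, 89, 92, 18, 93]
Insert 92: [18, 22, 89, 92, 18, 93]
Insert 18: [18, 18, 22, 89, 92, 93]
Insert 93: [18, 18, 22, 89, 92, 93]

Sorted: [18, 18, 22, 89, 92, 93]


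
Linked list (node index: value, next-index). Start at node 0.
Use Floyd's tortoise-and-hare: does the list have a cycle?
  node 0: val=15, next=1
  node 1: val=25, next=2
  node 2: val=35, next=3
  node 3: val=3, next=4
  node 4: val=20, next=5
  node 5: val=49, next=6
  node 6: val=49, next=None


Floyd's tortoise (slow, +1) and hare (fast, +2):
  init: slow=0, fast=0
  step 1: slow=1, fast=2
  step 2: slow=2, fast=4
  step 3: slow=3, fast=6
  step 4: fast -> None, no cycle

Cycle: no


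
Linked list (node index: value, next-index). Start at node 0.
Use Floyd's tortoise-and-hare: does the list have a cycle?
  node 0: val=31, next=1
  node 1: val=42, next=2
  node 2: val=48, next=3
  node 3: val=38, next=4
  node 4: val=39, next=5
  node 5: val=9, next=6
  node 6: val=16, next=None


Floyd's tortoise (slow, +1) and hare (fast, +2):
  init: slow=0, fast=0
  step 1: slow=1, fast=2
  step 2: slow=2, fast=4
  step 3: slow=3, fast=6
  step 4: fast -> None, no cycle

Cycle: no


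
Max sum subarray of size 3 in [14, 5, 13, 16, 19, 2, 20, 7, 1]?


[0:3]: 32
[1:4]: 34
[2:5]: 48
[3:6]: 37
[4:7]: 41
[5:8]: 29
[6:9]: 28

Max: 48 at [2:5]


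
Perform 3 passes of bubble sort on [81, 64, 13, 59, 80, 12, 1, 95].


Initial: [81, 64, 13, 59, 80, 12, 1, 95]
Pass 1: [64, 13, 59, 80, 12, 1, 81, 95] (6 swaps)
Pass 2: [13, 59, 64, 12, 1, 80, 81, 95] (4 swaps)
Pass 3: [13, 59, 12, 1, 64, 80, 81, 95] (2 swaps)

After 3 passes: [13, 59, 12, 1, 64, 80, 81, 95]


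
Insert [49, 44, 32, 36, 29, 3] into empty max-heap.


Insert 49: [49]
Insert 44: [49, 44]
Insert 32: [49, 44, 32]
Insert 36: [49, 44, 32, 36]
Insert 29: [49, 44, 32, 36, 29]
Insert 3: [49, 44, 32, 36, 29, 3]

Final heap: [49, 44, 32, 36, 29, 3]


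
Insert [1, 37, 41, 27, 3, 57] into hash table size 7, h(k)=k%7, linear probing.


Insert 1: h=1 -> slot 1
Insert 37: h=2 -> slot 2
Insert 41: h=6 -> slot 6
Insert 27: h=6, 1 probes -> slot 0
Insert 3: h=3 -> slot 3
Insert 57: h=1, 3 probes -> slot 4

Table: [27, 1, 37, 3, 57, None, 41]


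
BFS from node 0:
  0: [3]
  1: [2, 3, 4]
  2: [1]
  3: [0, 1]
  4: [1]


Visit 0, enqueue [3]
Visit 3, enqueue [1]
Visit 1, enqueue [2, 4]
Visit 2, enqueue []
Visit 4, enqueue []

BFS order: [0, 3, 1, 2, 4]


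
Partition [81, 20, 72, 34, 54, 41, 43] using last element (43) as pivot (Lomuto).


Pivot: 43
  20 <= 43: swap -> [20, 81, 72, 34, 54, 41, 43]
  34 <= 43: swap -> [20, 34, 72, 81, 54, 41, 43]
  41 <= 43: swap -> [20, 34, 41, 81, 54, 72, 43]
Place pivot at 3: [20, 34, 41, 43, 54, 72, 81]

Partitioned: [20, 34, 41, 43, 54, 72, 81]


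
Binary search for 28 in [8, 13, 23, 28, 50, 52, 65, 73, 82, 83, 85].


Step 1: lo=0, hi=10, mid=5, val=52
Step 2: lo=0, hi=4, mid=2, val=23
Step 3: lo=3, hi=4, mid=3, val=28

Found at index 3


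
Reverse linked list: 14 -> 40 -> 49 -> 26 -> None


Step 1: curr=14, set curr.next=prev(None) | reversed so far: 14
Step 2: curr=40, set curr.next=prev(14) | reversed so far: 40 -> 14
Step 3: curr=49, set curr.next=prev(40) | reversed so far: 49 -> 40 -> 14
Step 4: curr=26, set curr.next=prev(49) | reversed so far: 26 -> 49 -> 40 -> 14

26 -> 49 -> 40 -> 14 -> None


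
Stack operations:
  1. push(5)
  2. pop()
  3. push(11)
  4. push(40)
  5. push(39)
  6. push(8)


push(5) -> [5]
pop()->5, []
push(11) -> [11]
push(40) -> [11, 40]
push(39) -> [11, 40, 39]
push(8) -> [11, 40, 39, 8]

Final stack: [11, 40, 39, 8]


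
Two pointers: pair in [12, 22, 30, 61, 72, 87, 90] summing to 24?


lo=0(12)+hi=6(90)=102
lo=0(12)+hi=5(87)=99
lo=0(12)+hi=4(72)=84
lo=0(12)+hi=3(61)=73
lo=0(12)+hi=2(30)=42
lo=0(12)+hi=1(22)=34

No pair found


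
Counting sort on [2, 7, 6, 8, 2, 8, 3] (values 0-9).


Input: [2, 7, 6, 8, 2, 8, 3]
Counts: [0, 0, 2, 1, 0, 0, 1, 1, 2, 0]

Sorted: [2, 2, 3, 6, 7, 8, 8]


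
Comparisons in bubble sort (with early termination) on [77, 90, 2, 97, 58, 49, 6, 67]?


Algorithm: bubble sort (with early termination)
Input: [77, 90, 2, 97, 58, 49, 6, 67]
Sorted: [2, 6, 49, 58, 67, 77, 90, 97]

27


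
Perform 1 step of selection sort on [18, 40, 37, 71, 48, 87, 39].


Initial: [18, 40, 37, 71, 48, 87, 39]
Step 1: min=18 at 0
  Swap: [18, 40, 37, 71, 48, 87, 39]

After 1 step: [18, 40, 37, 71, 48, 87, 39]


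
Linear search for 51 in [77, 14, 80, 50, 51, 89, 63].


i=0: 77!=51
i=1: 14!=51
i=2: 80!=51
i=3: 50!=51
i=4: 51==51 found!

Found at 4, 5 comps


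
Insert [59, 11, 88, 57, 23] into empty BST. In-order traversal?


Insert 59: root
Insert 11: L from 59
Insert 88: R from 59
Insert 57: L from 59 -> R from 11
Insert 23: L from 59 -> R from 11 -> L from 57

In-order: [11, 23, 57, 59, 88]


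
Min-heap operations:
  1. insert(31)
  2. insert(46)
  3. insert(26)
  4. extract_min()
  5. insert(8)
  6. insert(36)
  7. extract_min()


insert(31) -> [31]
insert(46) -> [31, 46]
insert(26) -> [26, 46, 31]
extract_min()->26, [31, 46]
insert(8) -> [8, 46, 31]
insert(36) -> [8, 36, 31, 46]
extract_min()->8, [31, 36, 46]

Final heap: [31, 36, 46]


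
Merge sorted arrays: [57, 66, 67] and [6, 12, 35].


Take 6 from B
Take 12 from B
Take 35 from B

Merged: [6, 12, 35, 57, 66, 67]


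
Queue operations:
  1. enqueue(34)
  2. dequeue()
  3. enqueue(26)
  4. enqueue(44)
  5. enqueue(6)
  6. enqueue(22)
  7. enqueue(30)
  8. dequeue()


enqueue(34) -> [34]
dequeue()->34, []
enqueue(26) -> [26]
enqueue(44) -> [26, 44]
enqueue(6) -> [26, 44, 6]
enqueue(22) -> [26, 44, 6, 22]
enqueue(30) -> [26, 44, 6, 22, 30]
dequeue()->26, [44, 6, 22, 30]

Final queue: [44, 6, 22, 30]


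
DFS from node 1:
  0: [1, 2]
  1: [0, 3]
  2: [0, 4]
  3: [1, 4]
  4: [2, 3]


Visit 1, push [3, 0]
Visit 0, push [2]
Visit 2, push [4]
Visit 4, push [3]
Visit 3, push []

DFS order: [1, 0, 2, 4, 3]


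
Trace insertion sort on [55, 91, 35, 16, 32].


Initial: [55, 91, 35, 16, 32]
Insert 91: [55, 91, 35, 16, 32]
Insert 35: [35, 55, 91, 16, 32]
Insert 16: [16, 35, 55, 91, 32]
Insert 32: [16, 32, 35, 55, 91]

Sorted: [16, 32, 35, 55, 91]


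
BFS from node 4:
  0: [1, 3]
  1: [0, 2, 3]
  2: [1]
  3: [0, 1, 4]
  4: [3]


Visit 4, enqueue [3]
Visit 3, enqueue [0, 1]
Visit 0, enqueue []
Visit 1, enqueue [2]
Visit 2, enqueue []

BFS order: [4, 3, 0, 1, 2]


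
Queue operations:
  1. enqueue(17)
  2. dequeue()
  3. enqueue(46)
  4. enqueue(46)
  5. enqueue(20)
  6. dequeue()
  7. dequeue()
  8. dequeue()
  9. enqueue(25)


enqueue(17) -> [17]
dequeue()->17, []
enqueue(46) -> [46]
enqueue(46) -> [46, 46]
enqueue(20) -> [46, 46, 20]
dequeue()->46, [46, 20]
dequeue()->46, [20]
dequeue()->20, []
enqueue(25) -> [25]

Final queue: [25]


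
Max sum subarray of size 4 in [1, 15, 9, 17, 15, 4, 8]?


[0:4]: 42
[1:5]: 56
[2:6]: 45
[3:7]: 44

Max: 56 at [1:5]


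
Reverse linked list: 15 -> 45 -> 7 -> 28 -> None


Step 1: curr=15, set curr.next=prev(None) | reversed so far: 15
Step 2: curr=45, set curr.next=prev(15) | reversed so far: 45 -> 15
Step 3: curr=7, set curr.next=prev(45) | reversed so far: 7 -> 45 -> 15
Step 4: curr=28, set curr.next=prev(7) | reversed so far: 28 -> 7 -> 45 -> 15

28 -> 7 -> 45 -> 15 -> None


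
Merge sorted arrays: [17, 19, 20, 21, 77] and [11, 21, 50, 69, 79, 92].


Take 11 from B
Take 17 from A
Take 19 from A
Take 20 from A
Take 21 from A
Take 21 from B
Take 50 from B
Take 69 from B
Take 77 from A

Merged: [11, 17, 19, 20, 21, 21, 50, 69, 77, 79, 92]


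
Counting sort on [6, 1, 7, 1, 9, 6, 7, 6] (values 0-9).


Input: [6, 1, 7, 1, 9, 6, 7, 6]
Counts: [0, 2, 0, 0, 0, 0, 3, 2, 0, 1]

Sorted: [1, 1, 6, 6, 6, 7, 7, 9]


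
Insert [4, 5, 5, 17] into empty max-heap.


Insert 4: [4]
Insert 5: [5, 4]
Insert 5: [5, 4, 5]
Insert 17: [17, 5, 5, 4]

Final heap: [17, 5, 5, 4]


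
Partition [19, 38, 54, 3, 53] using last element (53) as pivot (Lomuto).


Pivot: 53
  19 <= 53: advance i (no swap)
  38 <= 53: advance i (no swap)
  3 <= 53: swap -> [19, 38, 3, 54, 53]
Place pivot at 3: [19, 38, 3, 53, 54]

Partitioned: [19, 38, 3, 53, 54]


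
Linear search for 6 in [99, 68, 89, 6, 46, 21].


i=0: 99!=6
i=1: 68!=6
i=2: 89!=6
i=3: 6==6 found!

Found at 3, 4 comps


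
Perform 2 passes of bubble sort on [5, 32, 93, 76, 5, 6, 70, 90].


Initial: [5, 32, 93, 76, 5, 6, 70, 90]
Pass 1: [5, 32, 76, 5, 6, 70, 90, 93] (5 swaps)
Pass 2: [5, 32, 5, 6, 70, 76, 90, 93] (3 swaps)

After 2 passes: [5, 32, 5, 6, 70, 76, 90, 93]


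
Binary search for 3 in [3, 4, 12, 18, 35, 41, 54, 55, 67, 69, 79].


Step 1: lo=0, hi=10, mid=5, val=41
Step 2: lo=0, hi=4, mid=2, val=12
Step 3: lo=0, hi=1, mid=0, val=3

Found at index 0


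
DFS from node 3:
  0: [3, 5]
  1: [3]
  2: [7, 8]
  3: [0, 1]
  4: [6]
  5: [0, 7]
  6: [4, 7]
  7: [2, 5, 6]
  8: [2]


Visit 3, push [1, 0]
Visit 0, push [5]
Visit 5, push [7]
Visit 7, push [6, 2]
Visit 2, push [8]
Visit 8, push []
Visit 6, push [4]
Visit 4, push []
Visit 1, push []

DFS order: [3, 0, 5, 7, 2, 8, 6, 4, 1]


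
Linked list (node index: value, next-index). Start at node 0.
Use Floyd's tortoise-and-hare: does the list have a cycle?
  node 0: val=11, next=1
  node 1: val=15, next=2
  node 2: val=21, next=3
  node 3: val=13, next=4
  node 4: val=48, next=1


Floyd's tortoise (slow, +1) and hare (fast, +2):
  init: slow=0, fast=0
  step 1: slow=1, fast=2
  step 2: slow=2, fast=4
  step 3: slow=3, fast=2
  step 4: slow=4, fast=4
  slow == fast at node 4: cycle detected

Cycle: yes


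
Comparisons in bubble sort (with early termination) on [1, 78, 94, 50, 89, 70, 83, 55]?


Algorithm: bubble sort (with early termination)
Input: [1, 78, 94, 50, 89, 70, 83, 55]
Sorted: [1, 50, 55, 70, 78, 83, 89, 94]

27


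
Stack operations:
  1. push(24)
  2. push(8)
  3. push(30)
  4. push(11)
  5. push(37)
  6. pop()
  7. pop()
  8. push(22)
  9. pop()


push(24) -> [24]
push(8) -> [24, 8]
push(30) -> [24, 8, 30]
push(11) -> [24, 8, 30, 11]
push(37) -> [24, 8, 30, 11, 37]
pop()->37, [24, 8, 30, 11]
pop()->11, [24, 8, 30]
push(22) -> [24, 8, 30, 22]
pop()->22, [24, 8, 30]

Final stack: [24, 8, 30]


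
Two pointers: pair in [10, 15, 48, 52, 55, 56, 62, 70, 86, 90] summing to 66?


lo=0(10)+hi=9(90)=100
lo=0(10)+hi=8(86)=96
lo=0(10)+hi=7(70)=80
lo=0(10)+hi=6(62)=72
lo=0(10)+hi=5(56)=66

Yes: 10+56=66


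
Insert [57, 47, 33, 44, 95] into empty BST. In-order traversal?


Insert 57: root
Insert 47: L from 57
Insert 33: L from 57 -> L from 47
Insert 44: L from 57 -> L from 47 -> R from 33
Insert 95: R from 57

In-order: [33, 44, 47, 57, 95]


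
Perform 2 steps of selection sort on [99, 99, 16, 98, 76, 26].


Initial: [99, 99, 16, 98, 76, 26]
Step 1: min=16 at 2
  Swap: [16, 99, 99, 98, 76, 26]
Step 2: min=26 at 5
  Swap: [16, 26, 99, 98, 76, 99]

After 2 steps: [16, 26, 99, 98, 76, 99]


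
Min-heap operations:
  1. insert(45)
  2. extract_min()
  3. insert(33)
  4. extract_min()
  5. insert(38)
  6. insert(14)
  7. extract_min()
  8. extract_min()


insert(45) -> [45]
extract_min()->45, []
insert(33) -> [33]
extract_min()->33, []
insert(38) -> [38]
insert(14) -> [14, 38]
extract_min()->14, [38]
extract_min()->38, []

Final heap: []


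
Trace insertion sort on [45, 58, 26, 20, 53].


Initial: [45, 58, 26, 20, 53]
Insert 58: [45, 58, 26, 20, 53]
Insert 26: [26, 45, 58, 20, 53]
Insert 20: [20, 26, 45, 58, 53]
Insert 53: [20, 26, 45, 53, 58]

Sorted: [20, 26, 45, 53, 58]


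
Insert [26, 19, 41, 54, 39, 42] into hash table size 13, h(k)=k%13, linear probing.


Insert 26: h=0 -> slot 0
Insert 19: h=6 -> slot 6
Insert 41: h=2 -> slot 2
Insert 54: h=2, 1 probes -> slot 3
Insert 39: h=0, 1 probes -> slot 1
Insert 42: h=3, 1 probes -> slot 4

Table: [26, 39, 41, 54, 42, None, 19, None, None, None, None, None, None]


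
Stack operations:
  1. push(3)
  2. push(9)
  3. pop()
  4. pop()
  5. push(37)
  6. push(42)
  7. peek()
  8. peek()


push(3) -> [3]
push(9) -> [3, 9]
pop()->9, [3]
pop()->3, []
push(37) -> [37]
push(42) -> [37, 42]
peek()->42
peek()->42

Final stack: [37, 42]


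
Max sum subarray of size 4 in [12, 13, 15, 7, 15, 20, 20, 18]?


[0:4]: 47
[1:5]: 50
[2:6]: 57
[3:7]: 62
[4:8]: 73

Max: 73 at [4:8]


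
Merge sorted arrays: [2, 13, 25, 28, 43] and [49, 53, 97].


Take 2 from A
Take 13 from A
Take 25 from A
Take 28 from A
Take 43 from A

Merged: [2, 13, 25, 28, 43, 49, 53, 97]


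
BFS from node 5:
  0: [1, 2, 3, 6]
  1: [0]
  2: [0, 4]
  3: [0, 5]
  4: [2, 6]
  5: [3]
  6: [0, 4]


Visit 5, enqueue [3]
Visit 3, enqueue [0]
Visit 0, enqueue [1, 2, 6]
Visit 1, enqueue []
Visit 2, enqueue [4]
Visit 6, enqueue []
Visit 4, enqueue []

BFS order: [5, 3, 0, 1, 2, 6, 4]


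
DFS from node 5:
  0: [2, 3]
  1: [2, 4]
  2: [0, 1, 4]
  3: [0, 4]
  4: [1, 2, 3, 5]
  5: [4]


Visit 5, push [4]
Visit 4, push [3, 2, 1]
Visit 1, push [2]
Visit 2, push [0]
Visit 0, push [3]
Visit 3, push []

DFS order: [5, 4, 1, 2, 0, 3]


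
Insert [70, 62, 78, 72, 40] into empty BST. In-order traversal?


Insert 70: root
Insert 62: L from 70
Insert 78: R from 70
Insert 72: R from 70 -> L from 78
Insert 40: L from 70 -> L from 62

In-order: [40, 62, 70, 72, 78]


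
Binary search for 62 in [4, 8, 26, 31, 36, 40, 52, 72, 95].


Step 1: lo=0, hi=8, mid=4, val=36
Step 2: lo=5, hi=8, mid=6, val=52
Step 3: lo=7, hi=8, mid=7, val=72

Not found


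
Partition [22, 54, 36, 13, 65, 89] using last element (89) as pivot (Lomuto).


Pivot: 89
  22 <= 89: advance i (no swap)
  54 <= 89: advance i (no swap)
  36 <= 89: advance i (no swap)
  13 <= 89: advance i (no swap)
  65 <= 89: advance i (no swap)
Place pivot at 5: [22, 54, 36, 13, 65, 89]

Partitioned: [22, 54, 36, 13, 65, 89]


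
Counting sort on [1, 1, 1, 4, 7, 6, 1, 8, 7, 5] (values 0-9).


Input: [1, 1, 1, 4, 7, 6, 1, 8, 7, 5]
Counts: [0, 4, 0, 0, 1, 1, 1, 2, 1, 0]

Sorted: [1, 1, 1, 1, 4, 5, 6, 7, 7, 8]
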